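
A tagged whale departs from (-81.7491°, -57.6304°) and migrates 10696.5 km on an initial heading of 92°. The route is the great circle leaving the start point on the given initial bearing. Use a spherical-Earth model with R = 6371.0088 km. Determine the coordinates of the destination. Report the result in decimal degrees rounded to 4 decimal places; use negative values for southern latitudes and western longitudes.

The arc subtends δ = 10696.5/6371.0088 = 1.678933 rad at the centre.
Converting: φ₁ = -1.426791 rad, θ = 1.605703 rad.
Applying the spherical law of cosines for sides, sin φ₂ = sin φ₁ cos δ + cos φ₁ sin δ cos θ = 0.101830, so φ₂ = 5.8446°.
Then Δλ = atan2(0.142583, -0.007150) = 1.620902 rad, from sin θ sin δ cos φ₁ over cos δ − sin φ₁ sin φ₂.
λ₂ = -57.6304° + 92.8709° = 35.2405°.

latitude 5.8446°, longitude 35.2405°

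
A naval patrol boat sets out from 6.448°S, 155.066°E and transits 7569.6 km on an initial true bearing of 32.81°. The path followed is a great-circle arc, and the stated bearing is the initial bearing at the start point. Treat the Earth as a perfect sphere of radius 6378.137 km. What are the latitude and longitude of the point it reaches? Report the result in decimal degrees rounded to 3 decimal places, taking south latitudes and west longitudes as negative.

latitude 47.077°, longitude -157.397°

Angular distance δ = d/R = 7569.6 / 6378.137 = 1.186804 rad.
Start latitude φ₁ = -0.112539 rad; initial bearing θ = 0.572643 rad.
sin φ₂ = sin φ₁ cos δ + cos φ₁ sin δ cos θ = (-0.112301)(0.374625) + (0.993674)(0.927176)(0.840472) = 0.732266
φ₂ = asin(0.732266) = 0.821643 rad = 47.077°.
For the longitude increment, Δλ = atan2( sin θ sin δ cos φ₁, cos δ − sin φ₁ sin φ₂ ) = atan2(0.499217, 0.456859) = 47.537°.
λ₂ = 155.066° + 47.537° = 202.603°, normalized to (−180°, 180°] → -157.397°.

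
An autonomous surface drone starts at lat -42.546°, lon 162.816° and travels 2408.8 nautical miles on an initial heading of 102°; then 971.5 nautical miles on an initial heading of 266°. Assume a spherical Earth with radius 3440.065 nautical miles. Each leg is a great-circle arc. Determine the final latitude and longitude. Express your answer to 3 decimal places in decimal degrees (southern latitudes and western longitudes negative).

Apply the spherical direct solution leg by leg, carrying full precision between legs.
Leg 1: from (-42.546°, 162.816°), δ = 2408.8/3440.065 = 0.700219 rad, θ = 102° → φ = -38.009°, λ = -144.058°.
Leg 2: from (-38.009°, -144.058°), δ = 971.5/3440.065 = 0.282407 rad, θ = 266° → φ = -37.352°, λ = -164.527°.

latitude -37.352°, longitude -164.527°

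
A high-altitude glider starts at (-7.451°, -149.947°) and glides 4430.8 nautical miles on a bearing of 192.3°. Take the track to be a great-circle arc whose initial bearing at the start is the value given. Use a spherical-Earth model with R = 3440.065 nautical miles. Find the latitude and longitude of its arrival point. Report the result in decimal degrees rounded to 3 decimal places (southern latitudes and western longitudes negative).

δ = 4430.8/3440.065 = 1.287999 rad (73.7969°).
Start latitude φ₁ = -0.130044 rad; initial bearing θ = 3.356268 rad.
Destination latitude: φ₂ = arcsin( sin φ₁ cos δ + cos φ₁ sin δ cos θ ) = arcsin(-0.966499) = -75.128°.
Then Δλ = atan2(-0.202841, 0.153709) = -0.922334 rad, from sin θ sin δ cos φ₁ over cos δ − sin φ₁ sin φ₂.
λ₂ = -149.947° + -52.846° = -202.793°, normalized to (−180°, 180°] → 157.207°.

latitude -75.128°, longitude 157.207°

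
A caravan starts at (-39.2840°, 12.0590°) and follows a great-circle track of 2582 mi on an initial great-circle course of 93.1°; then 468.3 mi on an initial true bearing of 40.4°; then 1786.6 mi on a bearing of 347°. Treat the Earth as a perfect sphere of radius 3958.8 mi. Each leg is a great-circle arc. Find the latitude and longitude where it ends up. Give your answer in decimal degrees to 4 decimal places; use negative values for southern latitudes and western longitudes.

latitude -1.3702°, longitude 56.8953°

Apply the spherical direct solution leg by leg, carrying full precision between legs.
Leg 1: from (-39.2840°, 12.0590°), δ = 2582/3958.8 = 0.652218 rad, θ = 93.1° → φ = -31.9114°, λ = 57.6176°.
Leg 2: from (-31.9114°, 57.6176°), δ = 468.3/3958.8 = 0.118293 rad, θ = 40.4° → φ = -26.6552°, λ = 62.5272°.
Leg 3: from (-26.6552°, 62.5272°), δ = 1786.6/3958.8 = 0.451298 rad, θ = 347° → φ = -1.3702°, λ = 56.8953°.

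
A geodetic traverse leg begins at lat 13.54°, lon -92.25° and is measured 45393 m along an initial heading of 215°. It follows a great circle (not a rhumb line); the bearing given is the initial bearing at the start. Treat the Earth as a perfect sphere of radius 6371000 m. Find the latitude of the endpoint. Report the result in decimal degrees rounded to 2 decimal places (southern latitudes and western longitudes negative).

The arc subtends δ = 45393/6371000 = 0.007125 rad at the centre.
With φ₁ = 13.54° = 0.236318 rad and θ = 215° = 3.752458 rad:
Destination latitude: φ₂ = arcsin( sin φ₁ cos δ + cos φ₁ sin δ cos θ ) = arcsin(0.228444) = 13.21°.
Δλ = atan2( sin θ sin δ cos φ₁ , cos δ − sin φ₁ sin φ₂ ) = atan2(-0.003973, 0.946490) = -0.004198 rad = -0.24°.
λ₂ = -92.25° + -0.24° = -92.49°.

latitude 13.21°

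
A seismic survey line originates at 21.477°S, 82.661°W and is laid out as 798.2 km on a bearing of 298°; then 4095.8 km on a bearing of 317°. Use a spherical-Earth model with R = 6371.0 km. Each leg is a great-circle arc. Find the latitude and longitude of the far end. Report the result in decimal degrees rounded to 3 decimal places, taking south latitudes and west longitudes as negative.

latitude 9.787°, longitude -113.835°

Apply the spherical direct solution leg by leg, carrying full precision between legs.
Leg 1: from (-21.477°, -82.661°), δ = 798.2/6371 = 0.125286 rad, θ = 298° → φ = -17.979°, λ = -89.322°.
Leg 2: from (-17.979°, -89.322°), δ = 4095.8/6371 = 0.642882 rad, θ = 317° → φ = 9.787°, λ = -113.835°.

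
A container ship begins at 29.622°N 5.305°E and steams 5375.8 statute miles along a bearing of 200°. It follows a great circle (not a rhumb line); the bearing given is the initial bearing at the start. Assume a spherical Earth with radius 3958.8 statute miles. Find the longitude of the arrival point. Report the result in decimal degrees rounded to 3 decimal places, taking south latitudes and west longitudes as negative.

longitude -22.362°

δ = 5375.8/3958.8 = 1.357937 rad (77.8040°).
Converting: φ₁ = 0.517001 rad, θ = 3.490659 rad.
sin φ₂ = sin φ₁ cos δ + cos φ₁ sin δ cos θ = (0.494276)(0.211256) + (0.869305)(0.977431)(-0.939693) = -0.694025
φ₂ = asin(-0.694025) = -0.767064 rad = -43.950°.
Δλ = atan2( sin θ sin δ cos φ₁ , cos δ − sin φ₁ sin φ₂ ) = atan2(-0.290610, 0.554295) = -0.482888 rad = -27.667°.
λ₂ = 5.305° + -27.667° = -22.362°.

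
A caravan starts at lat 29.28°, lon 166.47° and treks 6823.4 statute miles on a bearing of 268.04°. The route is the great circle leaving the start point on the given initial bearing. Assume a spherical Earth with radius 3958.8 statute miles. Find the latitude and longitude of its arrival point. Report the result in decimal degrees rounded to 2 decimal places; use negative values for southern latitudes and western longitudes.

Angular distance δ = d/R = 6823.4 / 3958.8 = 1.723603 rad.
With φ₁ = 29.28° = 0.511032 rad and θ = 268.04° = 4.678181 rad:
Applying the spherical law of cosines for sides, sin φ₂ = sin φ₁ cos δ + cos φ₁ sin δ cos θ = -0.103928, so φ₂ = -5.97°.
For the longitude increment, Δλ = atan2( sin θ sin δ cos φ₁, cos δ − sin φ₁ sin φ₂ ) = atan2(-0.861572, -0.101384) = -96.71°.
λ₂ = 166.47° + -96.71° = 69.76°.

latitude -5.97°, longitude 69.76°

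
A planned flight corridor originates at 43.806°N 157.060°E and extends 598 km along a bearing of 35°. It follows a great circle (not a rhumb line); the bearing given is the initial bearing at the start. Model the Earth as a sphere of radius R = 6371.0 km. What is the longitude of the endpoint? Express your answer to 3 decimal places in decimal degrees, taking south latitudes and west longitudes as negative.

The arc subtends δ = 598/6371 = 0.093863 rad at the centre.
With φ₁ = 43.806° = 0.764559 rad and θ = 35° = 0.610865 rad:
sin φ₂ = sin φ₁ cos δ + cos φ₁ sin δ cos θ = (0.692219)(0.995598) + (0.721688)(0.093725)(0.819152) = 0.744579
φ₂ = asin(0.744579) = 0.839904 rad = 48.123°.
Δλ = atan2( sin θ sin δ cos φ₁ , cos δ − sin φ₁ sin φ₂ ) = atan2(0.038797, 0.480186) = 0.080620 rad = 4.619°.
λ₂ = 157.060° + 4.619° = 161.679°.

longitude 161.679°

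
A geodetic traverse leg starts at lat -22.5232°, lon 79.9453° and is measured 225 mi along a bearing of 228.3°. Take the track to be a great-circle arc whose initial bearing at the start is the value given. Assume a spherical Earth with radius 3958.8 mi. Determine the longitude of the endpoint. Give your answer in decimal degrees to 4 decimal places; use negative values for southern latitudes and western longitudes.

longitude 77.2702°

The arc subtends δ = 225/3958.8 = 0.056835 rad at the centre.
Converting: φ₁ = -0.393104 rad, θ = 3.984587 rad.
Applying the spherical law of cosines for sides, sin φ₂ = sin φ₁ cos δ + cos φ₁ sin δ cos θ = -0.417345, so φ₂ = -24.6671°.
Then Δλ = atan2(-0.039178, 0.838518) = -0.046688 rad, from sin θ sin δ cos φ₁ over cos δ − sin φ₁ sin φ₂.
λ₂ = λ₁ + Δλ = 77.2702°.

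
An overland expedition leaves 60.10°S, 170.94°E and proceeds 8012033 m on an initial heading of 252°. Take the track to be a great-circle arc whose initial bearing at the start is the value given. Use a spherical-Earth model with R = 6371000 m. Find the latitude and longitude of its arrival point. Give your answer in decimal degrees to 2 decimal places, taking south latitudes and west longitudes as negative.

latitude -24.43°, longitude 74.55°

Angular distance δ = d/R = 8012033 / 6371000 = 1.257579 rad.
With φ₁ = -60.10° = -1.048943 rad and θ = 252° = 4.398230 rad:
Applying the spherical law of cosines for sides, sin φ₂ = sin φ₁ cos δ + cos φ₁ sin δ cos θ = -0.413656, so φ₂ = -24.43°.
For the longitude increment, Δλ = atan2( sin θ sin δ cos φ₁, cos δ − sin φ₁ sin φ₂ ) = atan2(-0.451024, -0.050476) = -96.39°.
λ₂ = λ₁ + Δλ = 74.55°.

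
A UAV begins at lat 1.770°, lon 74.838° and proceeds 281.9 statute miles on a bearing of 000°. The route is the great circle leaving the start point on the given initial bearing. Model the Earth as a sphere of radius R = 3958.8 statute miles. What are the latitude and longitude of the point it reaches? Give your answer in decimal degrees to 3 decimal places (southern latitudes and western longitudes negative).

latitude 5.850°, longitude 74.838°

Central angle δ = d/R = 0.071208 rad.
With φ₁ = 1.770° = 0.030892 rad and θ = 0° = 0.000000 rad:
Destination latitude: φ₂ = arcsin( sin φ₁ cos δ + cos φ₁ sin δ cos θ ) = arcsin(0.101923) = 5.850°.
For the longitude increment, Δλ = atan2( sin θ sin δ cos φ₁, cos δ − sin φ₁ sin φ₂ ) = atan2(0.000000, 0.994318) = 0.000°.
Hence λ₂ = 74.838° + 0.000° = 74.838°.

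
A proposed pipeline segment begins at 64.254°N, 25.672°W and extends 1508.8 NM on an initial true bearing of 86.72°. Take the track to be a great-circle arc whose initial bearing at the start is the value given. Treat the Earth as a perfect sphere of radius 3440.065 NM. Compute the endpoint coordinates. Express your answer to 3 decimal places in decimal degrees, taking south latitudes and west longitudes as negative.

Angular distance δ = d/R = 1508.8 / 3440.065 = 0.438596 rad.
With φ₁ = 64.254° = 1.121444 rad and θ = 86.72° = 1.513550 rad:
Applying the spherical law of cosines for sides, sin φ₂ = sin φ₁ cos δ + cos φ₁ sin δ cos θ = 0.826028, so φ₂ = 55.693°.
Then Δλ = atan2(0.184167, 0.161322) = 0.851425 rad, from sin θ sin δ cos φ₁ over cos δ − sin φ₁ sin φ₂.
λ₂ = -25.672° + 48.783° = 23.111°.

latitude 55.693°, longitude 23.111°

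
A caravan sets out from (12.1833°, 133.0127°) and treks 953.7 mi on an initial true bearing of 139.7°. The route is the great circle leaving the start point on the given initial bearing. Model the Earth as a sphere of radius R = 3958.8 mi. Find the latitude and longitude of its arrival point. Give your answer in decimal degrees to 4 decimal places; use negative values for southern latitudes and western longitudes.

Central angle δ = d/R = 0.240906 rad.
With φ₁ = 12.1833° = 0.212639 rad and θ = 139.7° = 2.438225 rad:
sin φ₂ = sin φ₁ cos δ + cos φ₁ sin δ cos θ = (0.211040)(0.971122) + (0.977477)(0.238583)(-0.762668) = 0.027084
φ₂ = asin(0.027084) = 0.027087 rad = 1.5520°.
Δλ = atan2( sin θ sin δ cos φ₁ , cos δ − sin φ₁ sin φ₂ ) = atan2(0.150837, 0.965406) = 0.154989 rad = 8.8802°.
λ₂ = 133.0127° + 8.8802° = 141.8929°.

latitude 1.5520°, longitude 141.8929°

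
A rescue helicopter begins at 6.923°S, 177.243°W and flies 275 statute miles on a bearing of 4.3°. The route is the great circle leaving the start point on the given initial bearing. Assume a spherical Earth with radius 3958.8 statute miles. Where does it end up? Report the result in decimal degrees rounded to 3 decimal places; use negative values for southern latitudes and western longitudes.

latitude -2.954°, longitude -176.944°

The arc subtends δ = 275/3958.8 = 0.069465 rad at the centre.
Converting: φ₁ = -0.120829 rad, θ = 0.075049 rad.
Applying the spherical law of cosines for sides, sin φ₂ = sin φ₁ cos δ + cos φ₁ sin δ cos θ = -0.051535, so φ₂ = -2.954°.
Δλ = atan2( sin θ sin δ cos φ₁ , cos δ − sin φ₁ sin φ₂ ) = atan2(0.005166, 0.991376) = 0.005211 rad = 0.299°.
λ₂ = λ₁ + Δλ = -176.944°.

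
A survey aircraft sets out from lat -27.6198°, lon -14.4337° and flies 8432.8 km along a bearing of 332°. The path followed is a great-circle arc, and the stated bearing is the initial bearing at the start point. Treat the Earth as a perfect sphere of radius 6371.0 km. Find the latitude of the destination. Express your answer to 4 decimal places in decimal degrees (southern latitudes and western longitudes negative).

latitude 40.1751°

The arc subtends δ = 8432.8/6371 = 1.323623 rad at the centre.
Converting: φ₁ = -0.482056 rad, θ = 5.794493 rad.
sin φ₂ = sin φ₁ cos δ + cos φ₁ sin δ cos θ = (-0.463602)(0.244665) + (0.886043)(0.969608)(0.882948) = 0.645126
φ₂ = asin(0.645126) = 0.701188 rad = 40.1751°.
Δλ = atan2( sin θ sin δ cos φ₁ , cos δ − sin φ₁ sin φ₂ ) = atan2(-0.403330, 0.543746) = -0.638207 rad = -36.5666°.
Hence λ₂ = -14.4337° + -36.5666° = -51.0003°.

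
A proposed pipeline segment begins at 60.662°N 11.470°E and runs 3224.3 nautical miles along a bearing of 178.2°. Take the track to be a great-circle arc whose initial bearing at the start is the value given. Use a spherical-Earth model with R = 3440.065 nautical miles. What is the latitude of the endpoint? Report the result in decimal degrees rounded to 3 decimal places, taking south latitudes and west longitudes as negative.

latitude 6.971°

Central angle δ = d/R = 0.937279 rad.
With φ₁ = 60.662° = 1.058752 rad and θ = 178.2° = 3.110177 rad:
sin φ₂ = sin φ₁ cos δ + cos φ₁ sin δ cos θ = (0.871745)(0.591983) + (0.489961)(0.805950)(-0.999507) = 0.121369
φ₂ = asin(0.121369) = 0.121669 rad = 6.971°.
Δλ = atan2( sin θ sin δ cos φ₁ , cos δ − sin φ₁ sin φ₂ ) = atan2(0.012404, 0.486180) = 0.025507 rad = 1.461°.
λ₂ = 11.470° + 1.461° = 12.931°.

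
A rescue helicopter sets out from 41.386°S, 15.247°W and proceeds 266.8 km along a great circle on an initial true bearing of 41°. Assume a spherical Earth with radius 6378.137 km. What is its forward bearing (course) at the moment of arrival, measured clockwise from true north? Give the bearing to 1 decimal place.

final bearing 39.7°

Central angle δ = d/R = 0.041830 rad.
With φ₁ = -41.386° = -0.722322 rad and θ = 41° = 0.715585 rad:
sin φ₂ = sin φ₁ cos δ + cos φ₁ sin δ cos θ = (-0.661129)(0.999125) + (0.750273)(0.041818)(0.754710) = -0.636871
φ₂ = asin(-0.636871) = -0.690433 rad = -39.559°.
Then Δλ = atan2(0.020584, 0.578072) = 0.035593 rad, from sin θ sin δ cos φ₁ over cos δ − sin φ₁ sin φ₂.
λ₂ = -15.247° + 2.039° = -13.208°.
The forward bearing on arrival equals the back-azimuth from the destination plus 180°.
Back-azimuth from P₂ (-39.6°, -13.2°) to P₁ (-41.4°, -15.2°), with Δλ' = λ₁ − λ₂ = -2.0°: atan2( sin Δλ' cos φ₁ , cos φ₂ sin φ₁ − sin φ₂ cos φ₁ cos Δλ' ) = 219.7°.
Final bearing = (219.7° + 180°) mod 360° = 39.7°.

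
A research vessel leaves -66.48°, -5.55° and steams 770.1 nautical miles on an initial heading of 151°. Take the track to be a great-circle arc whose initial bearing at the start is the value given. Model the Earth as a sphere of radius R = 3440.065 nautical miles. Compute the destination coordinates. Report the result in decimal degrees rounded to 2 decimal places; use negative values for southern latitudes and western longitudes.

δ = 770.1/3440.065 = 0.223862 rad (12.8264°).
With φ₁ = -66.48° = -1.160295 rad and θ = 151° = 2.635447 rad:
sin φ₂ = sin φ₁ cos δ + cos φ₁ sin δ cos θ = (-0.916921)(0.975047) + (0.399069)(0.221997)(-0.874620) = -0.971526
φ₂ = asin(-0.971526) = -1.331587 rad = -76.29°.
For the longitude increment, Δλ = atan2( sin θ sin δ cos φ₁, cos δ − sin φ₁ sin φ₂ ) = atan2(0.042950, 0.084235) = 27.02°.
Hence λ₂ = -5.55° + 27.02° = 21.47°.

latitude -76.29°, longitude 21.47°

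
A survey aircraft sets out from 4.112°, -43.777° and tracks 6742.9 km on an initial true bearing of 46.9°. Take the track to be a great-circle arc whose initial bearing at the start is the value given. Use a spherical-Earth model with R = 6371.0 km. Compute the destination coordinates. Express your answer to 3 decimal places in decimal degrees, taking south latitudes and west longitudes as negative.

δ = 6742.9/6371 = 1.058374 rad (60.6404°).
Converting: φ₁ = 0.071768 rad, θ = 0.818559 rad.
Destination latitude: φ₂ = arcsin( sin φ₁ cos δ + cos φ₁ sin δ cos θ ) = arcsin(0.629138) = 38.987°.
Then Δλ = atan2(0.634742, 0.445177) = 0.959164 rad, from sin θ sin δ cos φ₁ over cos δ − sin φ₁ sin φ₂.
λ₂ = -43.777° + 54.956° = 11.179°.

latitude 38.987°, longitude 11.179°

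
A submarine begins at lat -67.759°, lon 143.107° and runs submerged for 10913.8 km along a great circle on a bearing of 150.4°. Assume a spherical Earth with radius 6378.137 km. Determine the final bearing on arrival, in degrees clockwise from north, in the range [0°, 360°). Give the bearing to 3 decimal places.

final bearing 10.992°

δ = 10913.8/6378.137 = 1.711127 rad (98.0403°).
Start latitude φ₁ = -1.182618 rad; initial bearing θ = 2.624975 rad.
Destination latitude: φ₂ = arcsin( sin φ₁ cos δ + cos φ₁ sin δ cos θ ) = arcsin(-0.196408) = -11.327°.
Then Δλ = atan2(0.185121, -0.321665) = 2.619377 rad, from sin θ sin δ cos φ₁ over cos δ − sin φ₁ sin φ₂.
λ₂ = 143.107° + 150.079° = 293.186°, normalized to (−180°, 180°] → -66.814°.
The forward bearing on arrival equals the back-azimuth from the destination plus 180°.
Back-azimuth from P₂ (-11.327°, -66.814°) to P₁ (-67.759°, 143.107°), with Δλ' = λ₁ − λ₂ = 209.921°: atan2( sin Δλ' cos φ₁ , cos φ₂ sin φ₁ − sin φ₂ cos φ₁ cos Δλ' ) = 190.992°.
Final bearing = (190.992° + 180°) mod 360° = 10.992°.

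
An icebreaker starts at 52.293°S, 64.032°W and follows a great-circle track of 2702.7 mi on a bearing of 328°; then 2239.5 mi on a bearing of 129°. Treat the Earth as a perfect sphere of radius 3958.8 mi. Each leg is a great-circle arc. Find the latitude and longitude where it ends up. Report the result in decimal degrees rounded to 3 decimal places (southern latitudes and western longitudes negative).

latitude -34.410°, longitude -54.130°

Apply the spherical direct solution leg by leg, carrying full precision between legs.
Leg 1: from (-52.293°, -64.032°), δ = 2702.7/3958.8 = 0.682707 rad, θ = 328° → φ = -16.654°, λ = -84.456°.
Leg 2: from (-16.654°, -84.456°), δ = 2239.5/3958.8 = 0.565702 rad, θ = 129° → φ = -34.410°, λ = -54.130°.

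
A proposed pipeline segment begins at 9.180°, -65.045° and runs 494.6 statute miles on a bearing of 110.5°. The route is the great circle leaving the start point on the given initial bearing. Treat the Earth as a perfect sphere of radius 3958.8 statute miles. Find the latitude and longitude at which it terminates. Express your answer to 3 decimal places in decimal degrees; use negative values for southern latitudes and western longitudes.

latitude 6.616°, longitude -58.297°

Central angle δ = d/R = 0.124937 rad.
With φ₁ = 9.180° = 0.160221 rad and θ = 110.5° = 1.928589 rad:
Destination latitude: φ₂ = arcsin( sin φ₁ cos δ + cos φ₁ sin δ cos θ ) = arcsin(0.115212) = 6.616°.
Then Δλ = atan2(0.115226, 0.973825) = 0.117775 rad, from sin θ sin δ cos φ₁ over cos δ − sin φ₁ sin φ₂.
λ₂ = λ₁ + Δλ = -58.297°.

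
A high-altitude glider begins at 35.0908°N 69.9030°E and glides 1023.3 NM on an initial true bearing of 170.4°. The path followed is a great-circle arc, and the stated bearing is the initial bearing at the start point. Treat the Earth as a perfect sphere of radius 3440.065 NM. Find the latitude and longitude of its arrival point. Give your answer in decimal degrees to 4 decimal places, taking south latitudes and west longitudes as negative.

Angular distance δ = d/R = 1023.3 / 3440.065 = 0.297465 rad.
With φ₁ = 35.0908° = 0.612450 rad and θ = 170.4° = 2.974041 rad:
Applying the spherical law of cosines for sides, sin φ₂ = sin φ₁ cos δ + cos φ₁ sin δ cos θ = 0.313160, so φ₂ = 18.2498°.
Δλ = atan2( sin θ sin δ cos φ₁ , cos δ − sin φ₁ sin φ₂ ) = atan2(0.039995, 0.776055) = 0.051491 rad = 2.9502°.
λ₂ = λ₁ + Δλ = 72.8532°.

latitude 18.2498°, longitude 72.8532°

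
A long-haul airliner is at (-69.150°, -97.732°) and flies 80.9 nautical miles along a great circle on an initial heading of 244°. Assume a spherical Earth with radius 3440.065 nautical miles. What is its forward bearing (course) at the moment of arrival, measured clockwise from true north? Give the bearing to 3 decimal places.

final bearing 247.271°

Angular distance δ = d/R = 80.9 / 3440.065 = 0.023517 rad.
Converting: φ₁ = -1.206895 rad, θ = 4.258603 rad.
Applying the spherical law of cosines for sides, sin φ₂ = sin φ₁ cos δ + cos φ₁ sin δ cos θ = -0.937926, so φ₂ = -69.706°.
Then Δλ = atan2(-0.007522, 0.123217) = -0.060974 rad, from sin θ sin δ cos φ₁ over cos δ − sin φ₁ sin φ₂.
λ₂ = -97.732° + -3.494° = -101.226°.
The forward bearing on arrival equals the back-azimuth from the destination plus 180°.
Back-azimuth from P₂ (-69.706°, -101.226°) to P₁ (-69.150°, -97.732°), with Δλ' = λ₁ − λ₂ = 3.494°: atan2( sin Δλ' cos φ₁ , cos φ₂ sin φ₁ − sin φ₂ cos φ₁ cos Δλ' ) = 67.271°.
Final bearing = (67.271° + 180°) mod 360° = 247.271°.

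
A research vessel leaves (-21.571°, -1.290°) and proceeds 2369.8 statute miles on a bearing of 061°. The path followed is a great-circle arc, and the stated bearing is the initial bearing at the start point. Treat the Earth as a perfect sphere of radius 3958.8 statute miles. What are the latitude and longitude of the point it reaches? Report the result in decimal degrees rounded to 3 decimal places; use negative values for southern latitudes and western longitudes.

latitude -2.847°, longitude 28.278°

δ = 2369.8/3958.8 = 0.598616 rad (34.2982°).
With φ₁ = -21.571° = -0.376485 rad and θ = 61° = 1.064651 rad:
Destination latitude: φ₂ = arcsin( sin φ₁ cos δ + cos φ₁ sin δ cos θ ) = arcsin(-0.049668) = -2.847°.
Δλ = atan2( sin θ sin δ cos φ₁ , cos δ − sin φ₁ sin φ₂ ) = atan2(0.458330, 0.807856) = 0.516060 rad = 29.568°.
λ₂ = -1.290° + 29.568° = 28.278°.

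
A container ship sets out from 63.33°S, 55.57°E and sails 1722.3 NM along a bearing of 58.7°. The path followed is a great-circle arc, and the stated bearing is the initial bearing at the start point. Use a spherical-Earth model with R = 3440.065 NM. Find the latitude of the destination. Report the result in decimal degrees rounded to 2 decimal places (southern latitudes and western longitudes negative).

latitude -42.22°

Angular distance δ = d/R = 1722.3 / 3440.065 = 0.500659 rad.
Converting: φ₁ = -1.105317 rad, θ = 1.024508 rad.
Applying the spherical law of cosines for sides, sin φ₂ = sin φ₁ cos δ + cos φ₁ sin δ cos θ = -0.672000, so φ₂ = -42.22°.
Then Δλ = atan2(0.184093, 0.276762) = 0.586964 rad, from sin θ sin δ cos φ₁ over cos δ − sin φ₁ sin φ₂.
λ₂ = 55.57° + 33.63° = 89.20°.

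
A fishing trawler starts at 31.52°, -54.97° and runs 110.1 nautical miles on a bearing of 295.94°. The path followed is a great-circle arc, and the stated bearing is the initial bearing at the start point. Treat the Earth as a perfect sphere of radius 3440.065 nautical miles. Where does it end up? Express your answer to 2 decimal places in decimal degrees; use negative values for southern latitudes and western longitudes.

δ = 110.1/3440.065 = 0.032005 rad (1.8338°).
Start latitude φ₁ = 0.550128 rad; initial bearing θ = 5.165127 rad.
sin φ₂ = sin φ₁ cos δ + cos φ₁ sin δ cos θ = (0.522796)(0.999488) + (0.852458)(0.032000)(0.437430) = 0.534461
φ₂ = asin(0.534461) = 0.563870 rad = 32.31°.
For the longitude increment, Δλ = atan2( sin θ sin δ cos φ₁, cos δ − sin φ₁ sin φ₂ ) = atan2(-0.024530, 0.720074) = -1.95°.
λ₂ = λ₁ + Δλ = -56.92°.

latitude 32.31°, longitude -56.92°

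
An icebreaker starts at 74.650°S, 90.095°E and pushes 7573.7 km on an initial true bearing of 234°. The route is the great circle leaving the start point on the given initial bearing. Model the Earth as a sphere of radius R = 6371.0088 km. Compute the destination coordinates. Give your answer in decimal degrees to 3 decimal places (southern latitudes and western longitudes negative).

latitude -30.257°, longitude -29.552°

The arc subtends δ = 7573.7/6371.0088 = 1.188776 rad at the centre.
With φ₁ = -74.650° = -1.302888 rad and θ = 234° = 4.084070 rad:
sin φ₂ = sin φ₁ cos δ + cos φ₁ sin δ cos θ = (-0.964327)(0.372796) + (0.264715)(0.927913)(-0.587785) = -0.503876
φ₂ = asin(-0.503876) = -0.528081 rad = -30.257°.
For the longitude increment, Δλ = atan2( sin θ sin δ cos φ₁, cos δ − sin φ₁ sin φ₂ ) = atan2(-0.198721, -0.113105) = -119.647°.
λ₂ = λ₁ + Δλ = -29.552°.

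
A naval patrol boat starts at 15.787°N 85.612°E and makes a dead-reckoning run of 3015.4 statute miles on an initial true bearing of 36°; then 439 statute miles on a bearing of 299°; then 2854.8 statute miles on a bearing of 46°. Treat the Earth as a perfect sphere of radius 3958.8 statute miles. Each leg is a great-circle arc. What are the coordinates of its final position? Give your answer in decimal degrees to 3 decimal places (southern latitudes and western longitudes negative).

Apply the spherical direct solution leg by leg, carrying full precision between legs.
Leg 1: from (15.787°, 85.612°), δ = 3015.4/3958.8 = 0.761695 rad, θ = 36° → φ = 47.237°, λ = 122.300°.
Leg 2: from (47.237°, 122.300°), δ = 439/3958.8 = 0.110892 rad, θ = 299° → φ = 50.003°, λ = 113.639°.
Leg 3: from (50.003°, 113.639°), δ = 2854.8/3958.8 = 0.721128 rad, θ = 46° → φ = 60.477°, λ = -171.824°.

latitude 60.477°, longitude -171.824°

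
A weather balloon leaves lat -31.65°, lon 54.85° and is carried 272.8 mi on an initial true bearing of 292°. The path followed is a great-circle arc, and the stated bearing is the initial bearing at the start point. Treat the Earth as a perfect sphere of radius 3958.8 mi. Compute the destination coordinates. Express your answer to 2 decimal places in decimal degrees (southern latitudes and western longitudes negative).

δ = 272.8/3958.8 = 0.068910 rad (3.9482°).
With φ₁ = -31.65° = -0.552397 rad and θ = 292° = 5.096361 rad:
Destination latitude: φ₂ = arcsin( sin φ₁ cos δ + cos φ₁ sin δ cos θ ) = arcsin(-0.501526) = -30.10°.
For the longitude increment, Δλ = atan2( sin θ sin δ cos φ₁, cos δ − sin φ₁ sin φ₂ ) = atan2(-0.054346, 0.734461) = -4.23°.
λ₂ = λ₁ + Δλ = 50.62°.

latitude -30.10°, longitude 50.62°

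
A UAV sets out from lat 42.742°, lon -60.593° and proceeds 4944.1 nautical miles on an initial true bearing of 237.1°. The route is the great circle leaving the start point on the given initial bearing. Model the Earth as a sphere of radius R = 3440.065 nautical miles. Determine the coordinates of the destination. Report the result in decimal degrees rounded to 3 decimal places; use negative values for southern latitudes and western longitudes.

Angular distance δ = d/R = 4944.1 / 3440.065 = 1.437211 rad.
Converting: φ₁ = 0.745989 rad, θ = 4.138176 rad.
Applying the spherical law of cosines for sides, sin φ₂ = sin φ₁ cos δ + cos φ₁ sin δ cos θ = -0.304968, so φ₂ = -17.756°.
Δλ = atan2( sin θ sin δ cos φ₁ , cos δ − sin φ₁ sin φ₂ ) = atan2(-0.611138, 0.340169) = -1.062887 rad = -60.899°.
λ₂ = λ₁ + Δλ = -121.492°.

latitude -17.756°, longitude -121.492°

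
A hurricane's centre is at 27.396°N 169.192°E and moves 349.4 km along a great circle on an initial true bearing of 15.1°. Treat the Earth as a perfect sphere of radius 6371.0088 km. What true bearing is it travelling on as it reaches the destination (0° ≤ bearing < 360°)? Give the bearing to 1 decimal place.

final bearing 15.6°

Angular distance δ = d/R = 349.4 / 6371.0088 = 0.054842 rad.
With φ₁ = 27.396° = 0.478150 rad and θ = 15.1° = 0.263545 rad:
Applying the spherical law of cosines for sides, sin φ₂ = sin φ₁ cos δ + cos φ₁ sin δ cos θ = 0.506433, so φ₂ = 30.427°.
Then Δλ = atan2(0.012678, 0.765468) = 0.016561 rad, from sin θ sin δ cos φ₁ over cos δ − sin φ₁ sin φ₂.
Hence λ₂ = 169.192° + 0.949° = 170.141°.
The forward bearing on arrival equals the back-azimuth from the destination plus 180°.
Back-azimuth from P₂ (30.4°, 170.1°) to P₁ (27.4°, 169.2°), with Δλ' = λ₁ − λ₂ = -0.9°: atan2( sin Δλ' cos φ₁ , cos φ₂ sin φ₁ − sin φ₂ cos φ₁ cos Δλ' ) = 195.6°.
Final bearing = (195.6° + 180°) mod 360° = 15.6°.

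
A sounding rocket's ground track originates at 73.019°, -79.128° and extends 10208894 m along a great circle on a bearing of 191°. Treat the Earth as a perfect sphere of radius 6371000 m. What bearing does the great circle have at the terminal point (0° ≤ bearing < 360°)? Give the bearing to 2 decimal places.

final bearing 183.37°

Central angle δ = d/R = 1.602401 rad.
With φ₁ = 73.019° = 1.274422 rad and θ = 191° = 3.333579 rad:
Destination latitude: φ₂ = arcsin( sin φ₁ cos δ + cos φ₁ sin δ cos θ ) = arcsin(-0.316767) = -18.468°.
Δλ = atan2( sin θ sin δ cos φ₁ , cos δ − sin φ₁ sin φ₂ ) = atan2(-0.055699, 0.271357) = -0.202448 rad = -11.599°.
λ₂ = -79.128° + -11.599° = -90.727°.
The forward bearing on arrival equals the back-azimuth from the destination plus 180°.
Back-azimuth from P₂ (-18.47°, -90.73°) to P₁ (73.02°, -79.13°), with Δλ' = λ₁ − λ₂ = 11.60°: atan2( sin Δλ' cos φ₁ , cos φ₂ sin φ₁ − sin φ₂ cos φ₁ cos Δλ' ) = 3.37°.
Final bearing = (3.37° + 180°) mod 360° = 183.37°.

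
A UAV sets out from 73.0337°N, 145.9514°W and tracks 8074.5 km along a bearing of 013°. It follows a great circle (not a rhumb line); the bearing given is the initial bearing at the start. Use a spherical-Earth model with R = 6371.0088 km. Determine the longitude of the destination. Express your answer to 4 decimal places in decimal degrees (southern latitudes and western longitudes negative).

longitude 19.0669°

δ = 8074.5/6371.0088 = 1.267382 rad (72.6156°).
With φ₁ = 73.0337° = 1.274679 rad and θ = 13° = 0.226893 rad:
sin φ₂ = sin φ₁ cos δ + cos φ₁ sin δ cos θ = (0.956477)(0.298781) + (0.291809)(0.954322)(0.974370) = 0.557119
φ₂ = asin(0.557119) = 0.590913 rad = 33.8568°.
Then Δλ = atan2(0.062644, -0.234091) = 2.880112 rad, from sin θ sin δ cos φ₁ over cos δ − sin φ₁ sin φ₂.
λ₂ = -145.9514° + 165.0183° = 19.0669°.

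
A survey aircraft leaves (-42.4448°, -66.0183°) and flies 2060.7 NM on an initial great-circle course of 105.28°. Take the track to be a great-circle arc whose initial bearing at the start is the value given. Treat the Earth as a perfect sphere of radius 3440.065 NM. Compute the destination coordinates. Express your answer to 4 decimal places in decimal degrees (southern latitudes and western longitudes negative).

latitude -41.8377°, longitude -19.1284°

The arc subtends δ = 2060.7/3440.065 = 0.599029 rad at the centre.
With φ₁ = -42.4448° = -0.740802 rad and θ = 105.28° = 1.837483 rad:
Destination latitude: φ₂ = arcsin( sin φ₁ cos δ + cos φ₁ sin δ cos θ ) = arcsin(-0.667022) = -41.8377°.
Δλ = atan2( sin θ sin δ cos φ₁ , cos δ − sin φ₁ sin φ₂ ) = atan2(0.401366, 0.375723) = 0.818384 rad = 46.8899°.
λ₂ = -66.0183° + 46.8899° = -19.1284°.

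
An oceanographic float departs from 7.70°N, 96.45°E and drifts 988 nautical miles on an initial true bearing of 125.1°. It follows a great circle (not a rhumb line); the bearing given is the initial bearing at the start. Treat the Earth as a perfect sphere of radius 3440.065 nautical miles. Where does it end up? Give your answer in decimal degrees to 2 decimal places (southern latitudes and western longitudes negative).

δ = 988/3440.065 = 0.287204 rad (16.4556°).
Converting: φ₁ = 0.134390 rad, θ = 2.183407 rad.
Destination latitude: φ₂ = arcsin( sin φ₁ cos δ + cos φ₁ sin δ cos θ ) = arcsin(-0.032916) = -1.89°.
For the longitude increment, Δλ = atan2( sin θ sin δ cos φ₁, cos δ − sin φ₁ sin φ₂ ) = atan2(0.229669, 0.963450) = 13.41°.
λ₂ = 96.45° + 13.41° = 109.86°.

latitude -1.89°, longitude 109.86°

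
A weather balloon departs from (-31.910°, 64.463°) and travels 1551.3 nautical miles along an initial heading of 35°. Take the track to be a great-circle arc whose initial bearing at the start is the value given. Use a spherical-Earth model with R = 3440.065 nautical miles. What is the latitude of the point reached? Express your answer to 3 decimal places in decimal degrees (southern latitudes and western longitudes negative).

δ = 1551.3/3440.065 = 0.450951 rad (25.8376°).
Converting: φ₁ = -0.556935 rad, θ = 0.610865 rad.
sin φ₂ = sin φ₁ cos δ + cos φ₁ sin δ cos θ = (-0.528587)(0.900033) + (0.848879)(0.435821)(0.819152) = -0.172692
φ₂ = asin(-0.172692) = -0.173562 rad = -9.944°.
Then Δλ = atan2(0.212200, 0.808750) = 0.256596 rad, from sin θ sin δ cos φ₁ over cos δ − sin φ₁ sin φ₂.
λ₂ = 64.463° + 14.702° = 79.165°.

latitude -9.944°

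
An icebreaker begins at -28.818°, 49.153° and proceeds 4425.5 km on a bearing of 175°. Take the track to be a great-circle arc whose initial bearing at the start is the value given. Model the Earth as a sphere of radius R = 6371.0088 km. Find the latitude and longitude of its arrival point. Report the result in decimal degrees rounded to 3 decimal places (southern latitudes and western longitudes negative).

latitude -68.285°, longitude 57.825°

The arc subtends δ = 4425.5/6371.0088 = 0.694631 rad at the centre.
With φ₁ = -28.818° = -0.502969 rad and θ = 175° = 3.054326 rad:
sin φ₂ = sin φ₁ cos δ + cos φ₁ sin δ cos θ = (-0.482029)(0.768290) + (0.876155)(0.640102)(-0.996195) = -0.929033
φ₂ = asin(-0.929033) = -1.191790 rad = -68.285°.
Δλ = atan2( sin θ sin δ cos φ₁ , cos δ − sin φ₁ sin φ₂ ) = atan2(0.048879, 0.320469) = 0.151358 rad = 8.672°.
λ₂ = λ₁ + Δλ = 57.825°.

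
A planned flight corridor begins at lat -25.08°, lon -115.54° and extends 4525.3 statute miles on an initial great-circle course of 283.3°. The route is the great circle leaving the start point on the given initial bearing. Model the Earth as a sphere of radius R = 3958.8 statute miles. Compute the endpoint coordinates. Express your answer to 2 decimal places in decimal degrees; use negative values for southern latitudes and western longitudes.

Angular distance δ = d/R = 4525.3 / 3958.8 = 1.143099 rad.
Start latitude φ₁ = -0.437729 rad; initial bearing θ = 4.944518 rad.
Destination latitude: φ₂ = arcsin( sin φ₁ cos δ + cos φ₁ sin δ cos θ ) = arcsin(0.013775) = 0.79°.
Then Δλ = atan2(-0.802029, 0.420616) = -1.087789 rad, from sin θ sin δ cos φ₁ over cos δ − sin φ₁ sin φ₂.
Hence λ₂ = -115.54° + -62.33° = -177.87°.

latitude 0.79°, longitude -177.87°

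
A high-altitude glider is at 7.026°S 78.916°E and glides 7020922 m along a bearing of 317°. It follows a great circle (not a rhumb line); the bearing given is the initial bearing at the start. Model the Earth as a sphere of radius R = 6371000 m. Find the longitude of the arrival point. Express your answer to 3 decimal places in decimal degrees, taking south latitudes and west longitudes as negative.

The arc subtends δ = 7020922/6371000 = 1.102013 rad at the centre.
Start latitude φ₁ = -0.122627 rad; initial bearing θ = 5.532694 rad.
Applying the spherical law of cosines for sides, sin φ₂ = sin φ₁ cos δ + cos φ₁ sin δ cos θ = 0.592290, so φ₂ = 36.320°.
Then Δλ = atan2(-0.603855, 0.524250) = -0.855846 rad, from sin θ sin δ cos φ₁ over cos δ − sin φ₁ sin φ₂.
Hence λ₂ = 78.916° + -49.036° = 29.880°.

longitude 29.880°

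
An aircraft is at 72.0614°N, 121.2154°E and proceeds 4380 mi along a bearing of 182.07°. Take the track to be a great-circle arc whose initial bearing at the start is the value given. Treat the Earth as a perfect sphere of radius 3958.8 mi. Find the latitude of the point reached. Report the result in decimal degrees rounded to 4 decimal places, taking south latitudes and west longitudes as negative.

Angular distance δ = d/R = 4380 / 3958.8 = 1.106396 rad.
Start latitude φ₁ = 1.257709 rad; initial bearing θ = 3.177721 rad.
Applying the spherical law of cosines for sides, sin φ₂ = sin φ₁ cos δ + cos φ₁ sin δ cos θ = 0.150916, so φ₂ = 8.6800°.
Then Δλ = atan2(-0.009947, 0.304308) = -0.032675 rad, from sin θ sin δ cos φ₁ over cos δ − sin φ₁ sin φ₂.
Hence λ₂ = 121.2154° + -1.8721° = 119.3433°.

latitude 8.6800°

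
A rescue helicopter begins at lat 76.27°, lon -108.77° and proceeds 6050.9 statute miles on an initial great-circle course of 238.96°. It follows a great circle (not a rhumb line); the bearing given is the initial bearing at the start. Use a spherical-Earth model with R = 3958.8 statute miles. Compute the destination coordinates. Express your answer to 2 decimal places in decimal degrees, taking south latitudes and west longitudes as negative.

Angular distance δ = d/R = 6050.9 / 3958.8 = 1.528468 rad.
Converting: φ₁ = 1.331163 rad, θ = 4.170639 rad.
sin φ₂ = sin φ₁ cos δ + cos φ₁ sin δ cos θ = (0.971425)(0.042315) + (0.237347)(0.999104)(-0.515636) = -0.081169
φ₂ = asin(-0.081169) = -0.081258 rad = -4.66°.
Δλ = atan2( sin θ sin δ cos φ₁ , cos δ − sin φ₁ sin φ₂ ) = atan2(-0.203178, 0.121165) = -1.033067 rad = -59.19°.
λ₂ = λ₁ + Δλ = -167.96°.

latitude -4.66°, longitude -167.96°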